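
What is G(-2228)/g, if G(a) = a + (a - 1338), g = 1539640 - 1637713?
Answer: 5794/98073 ≈ 0.059078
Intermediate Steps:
g = -98073
G(a) = -1338 + 2*a (G(a) = a + (-1338 + a) = -1338 + 2*a)
G(-2228)/g = (-1338 + 2*(-2228))/(-98073) = (-1338 - 4456)*(-1/98073) = -5794*(-1/98073) = 5794/98073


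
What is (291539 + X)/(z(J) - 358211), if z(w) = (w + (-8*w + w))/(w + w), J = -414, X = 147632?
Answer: -439171/358214 ≈ -1.2260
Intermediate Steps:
z(w) = -3 (z(w) = (w - 7*w)/((2*w)) = (-6*w)*(1/(2*w)) = -3)
(291539 + X)/(z(J) - 358211) = (291539 + 147632)/(-3 - 358211) = 439171/(-358214) = 439171*(-1/358214) = -439171/358214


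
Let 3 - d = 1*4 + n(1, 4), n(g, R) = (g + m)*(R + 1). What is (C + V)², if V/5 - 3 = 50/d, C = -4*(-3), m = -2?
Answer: 32041/4 ≈ 8010.3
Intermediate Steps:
C = 12
n(g, R) = (1 + R)*(-2 + g) (n(g, R) = (g - 2)*(R + 1) = (-2 + g)*(1 + R) = (1 + R)*(-2 + g))
d = 4 (d = 3 - (1*4 + (-2 + 1 - 2*4 + 4*1)) = 3 - (4 + (-2 + 1 - 8 + 4)) = 3 - (4 - 5) = 3 - 1*(-1) = 3 + 1 = 4)
V = 155/2 (V = 15 + 5*(50/4) = 15 + 5*(50*(¼)) = 15 + 5*(25/2) = 15 + 125/2 = 155/2 ≈ 77.500)
(C + V)² = (12 + 155/2)² = (179/2)² = 32041/4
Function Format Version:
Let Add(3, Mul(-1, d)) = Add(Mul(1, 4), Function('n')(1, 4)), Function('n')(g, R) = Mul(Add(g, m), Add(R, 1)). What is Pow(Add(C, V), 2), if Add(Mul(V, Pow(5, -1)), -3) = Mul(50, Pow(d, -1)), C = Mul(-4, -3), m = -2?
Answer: Rational(32041, 4) ≈ 8010.3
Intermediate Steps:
C = 12
Function('n')(g, R) = Mul(Add(1, R), Add(-2, g)) (Function('n')(g, R) = Mul(Add(g, -2), Add(R, 1)) = Mul(Add(-2, g), Add(1, R)) = Mul(Add(1, R), Add(-2, g)))
d = 4 (d = Add(3, Mul(-1, Add(Mul(1, 4), Add(-2, 1, Mul(-2, 4), Mul(4, 1))))) = Add(3, Mul(-1, Add(4, Add(-2, 1, -8, 4)))) = Add(3, Mul(-1, Add(4, -5))) = Add(3, Mul(-1, -1)) = Add(3, 1) = 4)
V = Rational(155, 2) (V = Add(15, Mul(5, Mul(50, Pow(4, -1)))) = Add(15, Mul(5, Mul(50, Rational(1, 4)))) = Add(15, Mul(5, Rational(25, 2))) = Add(15, Rational(125, 2)) = Rational(155, 2) ≈ 77.500)
Pow(Add(C, V), 2) = Pow(Add(12, Rational(155, 2)), 2) = Pow(Rational(179, 2), 2) = Rational(32041, 4)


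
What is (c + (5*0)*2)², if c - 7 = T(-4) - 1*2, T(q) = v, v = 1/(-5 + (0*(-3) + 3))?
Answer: 81/4 ≈ 20.250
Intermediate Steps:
v = -½ (v = 1/(-5 + (0 + 3)) = 1/(-5 + 3) = 1/(-2) = -½ ≈ -0.50000)
T(q) = -½
c = 9/2 (c = 7 + (-½ - 1*2) = 7 + (-½ - 2) = 7 - 5/2 = 9/2 ≈ 4.5000)
(c + (5*0)*2)² = (9/2 + (5*0)*2)² = (9/2 + 0*2)² = (9/2 + 0)² = (9/2)² = 81/4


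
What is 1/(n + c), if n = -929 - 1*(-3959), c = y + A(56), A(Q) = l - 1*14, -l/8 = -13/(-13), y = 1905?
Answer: 1/4913 ≈ 0.00020354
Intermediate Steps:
l = -8 (l = -(-104)/(-13) = -(-104)*(-1)/13 = -8*1 = -8)
A(Q) = -22 (A(Q) = -8 - 1*14 = -8 - 14 = -22)
c = 1883 (c = 1905 - 22 = 1883)
n = 3030 (n = -929 + 3959 = 3030)
1/(n + c) = 1/(3030 + 1883) = 1/4913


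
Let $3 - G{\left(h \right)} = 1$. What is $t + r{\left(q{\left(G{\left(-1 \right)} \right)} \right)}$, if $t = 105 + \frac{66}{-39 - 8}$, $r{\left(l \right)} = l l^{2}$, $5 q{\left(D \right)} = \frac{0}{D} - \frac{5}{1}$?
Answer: $\frac{4822}{47} \approx 102.6$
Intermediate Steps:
$G{\left(h \right)} = 2$ ($G{\left(h \right)} = 3 - 1 = 2$)
$q{\left(D \right)} = -1$ ($q{\left(D \right)} = \frac{\frac{0}{D} - \frac{5}{1}}{5} = \frac{0 - 5}{5} = \frac{1}{5} \left(-5\right) = -1$)
$r{\left(l \right)} = l^{3}$
$t = \frac{4869}{47}$ ($t = 105 + \frac{66}{-47} = 105 + 66 \left(- \frac{1}{47}\right) = 105 - \frac{66}{47} = \frac{4869}{47} \approx 103.6$)
$t + r{\left(q{\left(G{\left(-1 \right)} \right)} \right)} = \frac{4869}{47} + \left(-1\right)^{3} = \frac{4869}{47} - 1 = \frac{4822}{47}$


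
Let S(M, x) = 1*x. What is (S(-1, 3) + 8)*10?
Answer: 110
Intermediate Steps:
S(M, x) = x
(S(-1, 3) + 8)*10 = (3 + 8)*10 = 11*10 = 110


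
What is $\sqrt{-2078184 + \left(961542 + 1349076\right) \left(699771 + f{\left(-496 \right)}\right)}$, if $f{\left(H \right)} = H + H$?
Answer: $3 \sqrt{179401028582} \approx 1.2707 \cdot 10^{6}$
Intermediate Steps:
$f{\left(H \right)} = 2 H$
$\sqrt{-2078184 + \left(961542 + 1349076\right) \left(699771 + f{\left(-496 \right)}\right)} = \sqrt{-2078184 + \left(961542 + 1349076\right) \left(699771 + 2 \left(-496\right)\right)} = \sqrt{-2078184 + 2310618 \left(699771 - 992\right)} = \sqrt{-2078184 + 2310618 \cdot 698779} = \sqrt{-2078184 + 1614611335422} = \sqrt{1614609257238} = 3 \sqrt{179401028582}$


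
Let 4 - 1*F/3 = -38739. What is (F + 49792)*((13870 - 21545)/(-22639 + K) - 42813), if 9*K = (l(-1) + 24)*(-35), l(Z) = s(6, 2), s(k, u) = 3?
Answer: -161659827057137/22744 ≈ -7.1078e+9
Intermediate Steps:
F = 116229 (F = 12 - 3*(-38739) = 12 + 116217 = 116229)
l(Z) = 3
K = -105 (K = ((3 + 24)*(-35))/9 = (27*(-35))/9 = (⅑)*(-945) = -105)
(F + 49792)*((13870 - 21545)/(-22639 + K) - 42813) = (116229 + 49792)*((13870 - 21545)/(-22639 - 105) - 42813) = 166021*(-7675/(-22744) - 42813) = 166021*(-7675*(-1/22744) - 42813) = 166021*(7675/22744 - 42813) = 166021*(-973731197/22744) = -161659827057137/22744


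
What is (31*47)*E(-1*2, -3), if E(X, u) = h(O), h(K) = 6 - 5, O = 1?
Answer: 1457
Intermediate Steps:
h(K) = 1
E(X, u) = 1
(31*47)*E(-1*2, -3) = (31*47)*1 = 1457*1 = 1457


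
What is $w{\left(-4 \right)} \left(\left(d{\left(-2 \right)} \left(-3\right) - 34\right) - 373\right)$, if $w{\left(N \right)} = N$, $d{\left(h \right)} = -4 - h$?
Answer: $1604$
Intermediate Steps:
$w{\left(-4 \right)} \left(\left(d{\left(-2 \right)} \left(-3\right) - 34\right) - 373\right) = - 4 \left(\left(\left(-4 - -2\right) \left(-3\right) - 34\right) - 373\right) = - 4 \left(\left(\left(-4 + 2\right) \left(-3\right) - 34\right) - 373\right) = - 4 \left(\left(\left(-2\right) \left(-3\right) - 34\right) - 373\right) = - 4 \left(\left(6 - 34\right) - 373\right) = - 4 \left(-28 - 373\right) = \left(-4\right) \left(-401\right) = 1604$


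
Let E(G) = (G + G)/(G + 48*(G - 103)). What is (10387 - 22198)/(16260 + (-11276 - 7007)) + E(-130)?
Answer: 67077817/11444111 ≈ 5.8613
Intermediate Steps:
E(G) = 2*G/(-4944 + 49*G) (E(G) = (2*G)/(G + 48*(-103 + G)) = (2*G)/(G + (-4944 + 48*G)) = (2*G)/(-4944 + 49*G) = 2*G/(-4944 + 49*G))
(10387 - 22198)/(16260 + (-11276 - 7007)) + E(-130) = (10387 - 22198)/(16260 + (-11276 - 7007)) + 2*(-130)/(-4944 + 49*(-130)) = -11811/(16260 - 18283) + 2*(-130)/(-4944 - 6370) = -11811/(-2023) + 2*(-130)/(-11314) = -11811*(-1/2023) + 2*(-130)*(-1/11314) = 11811/2023 + 130/5657 = 67077817/11444111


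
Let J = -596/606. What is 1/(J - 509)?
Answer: -303/154525 ≈ -0.0019608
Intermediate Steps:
J = -298/303 (J = -596*1/606 = -298/303 ≈ -0.98350)
1/(J - 509) = 1/(-298/303 - 509) = 1/(-154525/303) = -303/154525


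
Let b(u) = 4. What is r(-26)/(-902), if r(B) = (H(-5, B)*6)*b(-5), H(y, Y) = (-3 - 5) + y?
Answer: 156/451 ≈ 0.34590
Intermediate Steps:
H(y, Y) = -8 + y
r(B) = -312 (r(B) = ((-8 - 5)*6)*4 = -13*6*4 = -78*4 = -312)
r(-26)/(-902) = -312/(-902) = -312*(-1/902) = 156/451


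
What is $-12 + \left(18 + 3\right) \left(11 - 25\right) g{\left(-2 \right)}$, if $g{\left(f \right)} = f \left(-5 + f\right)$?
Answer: $-4128$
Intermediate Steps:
$-12 + \left(18 + 3\right) \left(11 - 25\right) g{\left(-2 \right)} = -12 + \left(18 + 3\right) \left(11 - 25\right) \left(- 2 \left(-5 - 2\right)\right) = -12 + 21 \left(-14\right) \left(\left(-2\right) \left(-7\right)\right) = -12 - 4116 = -4128$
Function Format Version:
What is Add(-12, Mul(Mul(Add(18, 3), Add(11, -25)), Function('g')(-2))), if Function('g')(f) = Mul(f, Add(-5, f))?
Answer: -4128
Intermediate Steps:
Add(-12, Mul(Mul(Add(18, 3), Add(11, -25)), Function('g')(-2))) = Add(-12, Mul(Mul(Add(18, 3), Add(11, -25)), Mul(-2, Add(-5, -2)))) = Add(-12, Mul(Mul(21, -14), Mul(-2, -7))) = Add(-12, Mul(-294, 14)) = Add(-12, -4116) = -4128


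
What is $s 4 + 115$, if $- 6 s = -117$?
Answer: $193$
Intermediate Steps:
$s = \frac{39}{2}$ ($s = \left(- \frac{1}{6}\right) \left(-117\right) = \frac{39}{2} \approx 19.5$)
$s 4 + 115 = \frac{39}{2} \cdot 4 + 115 = 78 + 115 = 193$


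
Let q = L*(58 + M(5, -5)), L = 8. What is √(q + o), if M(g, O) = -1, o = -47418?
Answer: 3*I*√5218 ≈ 216.71*I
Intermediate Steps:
q = 456 (q = 8*(58 - 1) = 8*57 = 456)
√(q + o) = √(456 - 47418) = √(-46962) = 3*I*√5218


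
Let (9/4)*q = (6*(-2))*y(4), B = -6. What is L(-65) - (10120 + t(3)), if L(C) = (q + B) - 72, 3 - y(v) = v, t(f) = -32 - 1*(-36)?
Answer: -30590/3 ≈ -10197.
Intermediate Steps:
t(f) = 4 (t(f) = -32 + 36 = 4)
y(v) = 3 - v
q = 16/3 (q = 4*((6*(-2))*(3 - 1*4))/9 = 4*(-12*(3 - 4))/9 = 4*(-12*(-1))/9 = (4/9)*12 = 16/3 ≈ 5.3333)
L(C) = -218/3 (L(C) = (16/3 - 6) - 72 = -⅔ - 72 = -218/3)
L(-65) - (10120 + t(3)) = -218/3 - (10120 + 4) = -218/3 - 1*10124 = -218/3 - 10124 = -30590/3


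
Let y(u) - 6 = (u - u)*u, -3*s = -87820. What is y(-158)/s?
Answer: 9/43910 ≈ 0.00020496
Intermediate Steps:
s = 87820/3 (s = -⅓*(-87820) = 87820/3 ≈ 29273.)
y(u) = 6 (y(u) = 6 + (u - u)*u = 6 + 0*u = 6 + 0 = 6)
y(-158)/s = 6/(87820/3) = 6*(3/87820) = 9/43910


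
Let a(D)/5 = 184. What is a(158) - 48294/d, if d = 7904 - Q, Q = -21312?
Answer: 13415213/14608 ≈ 918.35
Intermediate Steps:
a(D) = 920 (a(D) = 5*184 = 920)
d = 29216 (d = 7904 - 1*(-21312) = 7904 + 21312 = 29216)
a(158) - 48294/d = 920 - 48294/29216 = 920 - 1*24147/14608 = 920 - 24147/14608 = 13415213/14608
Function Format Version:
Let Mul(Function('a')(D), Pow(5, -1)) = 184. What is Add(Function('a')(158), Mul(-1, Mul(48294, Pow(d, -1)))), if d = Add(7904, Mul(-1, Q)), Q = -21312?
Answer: Rational(13415213, 14608) ≈ 918.35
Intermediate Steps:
Function('a')(D) = 920 (Function('a')(D) = Mul(5, 184) = 920)
d = 29216 (d = Add(7904, Mul(-1, -21312)) = Add(7904, 21312) = 29216)
Add(Function('a')(158), Mul(-1, Mul(48294, Pow(d, -1)))) = Add(920, Mul(-1, Mul(48294, Pow(29216, -1)))) = Add(920, Mul(-1, Mul(48294, Rational(1, 29216)))) = Add(920, Mul(-1, Rational(24147, 14608))) = Add(920, Rational(-24147, 14608)) = Rational(13415213, 14608)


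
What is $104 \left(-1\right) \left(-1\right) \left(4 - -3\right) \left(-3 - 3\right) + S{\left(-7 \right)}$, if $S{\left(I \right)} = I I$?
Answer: $-4319$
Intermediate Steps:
$S{\left(I \right)} = I^{2}$
$104 \left(-1\right) \left(-1\right) \left(4 - -3\right) \left(-3 - 3\right) + S{\left(-7 \right)} = 104 \left(-1\right) \left(-1\right) \left(4 - -3\right) \left(-3 - 3\right) + \left(-7\right)^{2} = 104 \cdot 1 \left(4 + 3\right) \left(-6\right) + 49 = 104 \cdot 1 \cdot 7 \left(-6\right) + 49 = 104 \cdot 7 \left(-6\right) + 49 = 104 \left(-42\right) + 49 = -4368 + 49 = -4319$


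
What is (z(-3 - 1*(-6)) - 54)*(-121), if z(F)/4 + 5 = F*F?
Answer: 4598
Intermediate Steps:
z(F) = -20 + 4*F² (z(F) = -20 + 4*(F*F) = -20 + 4*F²)
(z(-3 - 1*(-6)) - 54)*(-121) = ((-20 + 4*(-3 - 1*(-6))²) - 54)*(-121) = ((-20 + 4*(-3 + 6)²) - 54)*(-121) = ((-20 + 4*3²) - 54)*(-121) = ((-20 + 4*9) - 54)*(-121) = ((-20 + 36) - 54)*(-121) = (16 - 54)*(-121) = -38*(-121) = 4598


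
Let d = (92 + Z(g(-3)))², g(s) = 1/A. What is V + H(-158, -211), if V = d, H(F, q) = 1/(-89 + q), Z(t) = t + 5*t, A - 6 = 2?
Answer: 10323071/1200 ≈ 8602.6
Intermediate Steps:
A = 8 (A = 6 + 2 = 8)
g(s) = ⅛ (g(s) = 1/8 = ⅛)
Z(t) = 6*t
d = 137641/16 (d = (92 + 6*(⅛))² = (92 + ¾)² = (371/4)² = 137641/16 ≈ 8602.6)
V = 137641/16 ≈ 8602.6
V + H(-158, -211) = 137641/16 + 1/(-89 - 211) = 137641/16 + 1/(-300) = 137641/16 - 1/300 = 10323071/1200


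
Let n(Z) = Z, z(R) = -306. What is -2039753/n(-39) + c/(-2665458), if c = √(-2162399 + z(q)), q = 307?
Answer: 2039753/39 - I*√2162705/2665458 ≈ 52301.0 - 0.00055173*I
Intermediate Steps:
c = I*√2162705 (c = √(-2162399 - 306) = √(-2162705) = I*√2162705 ≈ 1470.6*I)
-2039753/n(-39) + c/(-2665458) = -2039753/(-39) + (I*√2162705)/(-2665458) = -2039753*(-1/39) + (I*√2162705)*(-1/2665458) = 2039753/39 - I*√2162705/2665458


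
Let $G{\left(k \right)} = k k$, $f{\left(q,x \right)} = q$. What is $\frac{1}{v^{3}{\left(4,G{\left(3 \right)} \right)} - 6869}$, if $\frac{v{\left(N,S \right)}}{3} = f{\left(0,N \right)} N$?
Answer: $- \frac{1}{6869} \approx -0.00014558$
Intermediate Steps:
$G{\left(k \right)} = k^{2}$
$v{\left(N,S \right)} = 0$ ($v{\left(N,S \right)} = 3 \cdot 0 N = 3 \cdot 0 = 0$)
$\frac{1}{v^{3}{\left(4,G{\left(3 \right)} \right)} - 6869} = \frac{1}{0^{3} - 6869} = \frac{1}{0 - 6869} = \frac{1}{-6869} = - \frac{1}{6869}$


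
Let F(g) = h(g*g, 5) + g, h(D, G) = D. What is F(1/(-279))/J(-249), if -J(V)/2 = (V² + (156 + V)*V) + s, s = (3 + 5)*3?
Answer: 139/6630652062 ≈ 2.0963e-8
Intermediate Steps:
s = 24 (s = 8*3 = 24)
J(V) = -48 - 2*V² - 2*V*(156 + V) (J(V) = -2*((V² + (156 + V)*V) + 24) = -2*((V² + V*(156 + V)) + 24) = -2*(24 + V² + V*(156 + V)) = -48 - 2*V² - 2*V*(156 + V))
F(g) = g + g² (F(g) = g*g + g = g² + g = g + g²)
F(1/(-279))/J(-249) = ((1 + 1/(-279))/(-279))/(-48 - 312*(-249) - 4*(-249)²) = (-(1 - 1/279)/279)/(-48 + 77688 - 4*62001) = (-1/279*278/279)/(-48 + 77688 - 248004) = -278/77841/(-170364) = -278/77841*(-1/170364) = 139/6630652062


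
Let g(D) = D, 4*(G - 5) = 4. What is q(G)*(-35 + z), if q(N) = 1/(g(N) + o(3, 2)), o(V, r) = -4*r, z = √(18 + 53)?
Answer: 35/2 - √71/2 ≈ 13.287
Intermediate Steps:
G = 6 (G = 5 + (¼)*4 = 5 + 1 = 6)
z = √71 ≈ 8.4261
q(N) = 1/(-8 + N) (q(N) = 1/(N - 4*2) = 1/(N - 8) = 1/(-8 + N))
q(G)*(-35 + z) = (-35 + √71)/(-8 + 6) = (-35 + √71)/(-2) = -(-35 + √71)/2 = 35/2 - √71/2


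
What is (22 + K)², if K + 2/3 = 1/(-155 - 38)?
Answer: 152497801/335241 ≈ 454.89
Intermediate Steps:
K = -389/579 (K = -⅔ + 1/(-155 - 38) = -⅔ + 1/(-193) = -⅔ - 1/193 = -389/579 ≈ -0.67185)
(22 + K)² = (22 - 389/579)² = (12349/579)² = 152497801/335241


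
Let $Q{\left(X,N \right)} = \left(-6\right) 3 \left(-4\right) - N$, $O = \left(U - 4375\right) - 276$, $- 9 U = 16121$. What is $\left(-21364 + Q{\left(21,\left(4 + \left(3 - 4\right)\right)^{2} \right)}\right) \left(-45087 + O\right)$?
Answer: $\frac{9878615663}{9} \approx 1.0976 \cdot 10^{9}$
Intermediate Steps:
$U = - \frac{16121}{9}$ ($U = \left(- \frac{1}{9}\right) 16121 = - \frac{16121}{9} \approx -1791.2$)
$O = - \frac{57980}{9}$ ($O = \left(- \frac{16121}{9} - 4375\right) - 276 = - \frac{55496}{9} - 276 = - \frac{57980}{9} \approx -6442.2$)
$Q{\left(X,N \right)} = 72 - N$ ($Q{\left(X,N \right)} = \left(-18\right) \left(-4\right) - N = 72 - N$)
$\left(-21364 + Q{\left(21,\left(4 + \left(3 - 4\right)\right)^{2} \right)}\right) \left(-45087 + O\right) = \left(-21364 + \left(72 - \left(4 + \left(3 - 4\right)\right)^{2}\right)\right) \left(-45087 - \frac{57980}{9}\right) = \left(-21364 + \left(72 - \left(4 - 1\right)^{2}\right)\right) \left(- \frac{463763}{9}\right) = \left(-21364 + \left(72 - 3^{2}\right)\right) \left(- \frac{463763}{9}\right) = \left(-21364 + \left(72 - 9\right)\right) \left(- \frac{463763}{9}\right) = \left(-21364 + 63\right) \left(- \frac{463763}{9}\right) = \left(-21301\right) \left(- \frac{463763}{9}\right) = \frac{9878615663}{9}$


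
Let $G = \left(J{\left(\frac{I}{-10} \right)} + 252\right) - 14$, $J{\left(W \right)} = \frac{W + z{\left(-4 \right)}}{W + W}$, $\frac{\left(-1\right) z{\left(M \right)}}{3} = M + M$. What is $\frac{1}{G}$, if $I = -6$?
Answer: $\frac{2}{517} \approx 0.0038685$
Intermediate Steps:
$z{\left(M \right)} = - 6 M$ ($z{\left(M \right)} = - 3 \left(M + M\right) = - 3 \cdot 2 M = - 6 M$)
$J{\left(W \right)} = \frac{24 + W}{2 W}$ ($J{\left(W \right)} = \frac{W - -24}{W + W} = \frac{W + 24}{2 W} = \left(24 + W\right) \frac{1}{2 W} = \frac{24 + W}{2 W}$)
$G = \frac{517}{2}$ ($G = \left(\frac{24 - \frac{6}{-10}}{2 \left(- \frac{6}{-10}\right)} + 252\right) - 14 = \left(\frac{24 - - \frac{3}{5}}{2 \left(\left(-6\right) \left(- \frac{1}{10}\right)\right)} + 252\right) - 14 = \left(\frac{24 + \frac{3}{5}}{2 \cdot \frac{3}{5}} + 252\right) - 14 = \left(\frac{1}{2} \cdot \frac{5}{3} \cdot \frac{123}{5} + 252\right) - 14 = \left(\frac{41}{2} + 252\right) - 14 = \frac{545}{2} - 14 = \frac{517}{2} \approx 258.5$)
$\frac{1}{G} = \frac{1}{\frac{517}{2}} = \frac{2}{517}$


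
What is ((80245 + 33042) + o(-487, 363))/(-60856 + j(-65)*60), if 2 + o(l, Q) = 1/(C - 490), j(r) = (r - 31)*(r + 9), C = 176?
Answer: 35571489/82175056 ≈ 0.43287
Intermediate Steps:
j(r) = (-31 + r)*(9 + r)
o(l, Q) = -629/314 (o(l, Q) = -2 + 1/(176 - 490) = -2 + 1/(-314) = -2 - 1/314 = -629/314)
((80245 + 33042) + o(-487, 363))/(-60856 + j(-65)*60) = ((80245 + 33042) - 629/314)/(-60856 + (-279 + (-65)**2 - 22*(-65))*60) = (113287 - 629/314)/(-60856 + (-279 + 4225 + 1430)*60) = 35571489/(314*(-60856 + 5376*60)) = 35571489/(314*(-60856 + 322560)) = (35571489/314)/261704 = (35571489/314)*(1/261704) = 35571489/82175056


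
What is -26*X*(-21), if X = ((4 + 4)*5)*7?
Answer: 152880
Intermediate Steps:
X = 280 (X = (8*5)*7 = 40*7 = 280)
-26*X*(-21) = -26*280*(-21) = -7280*(-21) = 152880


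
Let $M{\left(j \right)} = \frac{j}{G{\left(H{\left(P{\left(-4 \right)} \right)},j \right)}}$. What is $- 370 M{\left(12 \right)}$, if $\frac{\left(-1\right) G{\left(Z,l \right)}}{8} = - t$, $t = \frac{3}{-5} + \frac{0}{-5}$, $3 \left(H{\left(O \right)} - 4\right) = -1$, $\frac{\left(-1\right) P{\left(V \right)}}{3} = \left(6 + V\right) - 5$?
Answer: $925$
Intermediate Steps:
$P{\left(V \right)} = -3 - 3 V$ ($P{\left(V \right)} = - 3 \left(\left(6 + V\right) - 5\right) = - 3 \left(1 + V\right) = -3 - 3 V$)
$H{\left(O \right)} = \frac{11}{3}$ ($H{\left(O \right)} = 4 + \frac{1}{3} \left(-1\right) = 4 - \frac{1}{3} = \frac{11}{3}$)
$t = - \frac{3}{5}$ ($t = 3 \left(- \frac{1}{5}\right) + 0 \left(- \frac{1}{5}\right) = - \frac{3}{5} + 0 = - \frac{3}{5} \approx -0.6$)
$G{\left(Z,l \right)} = - \frac{24}{5}$ ($G{\left(Z,l \right)} = - 8 \left(\left(-1\right) \left(- \frac{3}{5}\right)\right) = \left(-8\right) \frac{3}{5} = - \frac{24}{5}$)
$M{\left(j \right)} = - \frac{5 j}{24}$ ($M{\left(j \right)} = \frac{j}{- \frac{24}{5}} = j \left(- \frac{5}{24}\right) = - \frac{5 j}{24}$)
$- 370 M{\left(12 \right)} = - 370 \left(\left(- \frac{5}{24}\right) 12\right) = \left(-370\right) \left(- \frac{5}{2}\right) = 925$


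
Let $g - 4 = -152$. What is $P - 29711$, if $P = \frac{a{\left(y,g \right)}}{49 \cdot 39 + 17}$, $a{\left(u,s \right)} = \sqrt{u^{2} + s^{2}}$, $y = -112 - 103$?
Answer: $-29711 + \frac{\sqrt{68129}}{1928} \approx -29711.0$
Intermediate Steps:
$g = -148$ ($g = 4 - 152 = -148$)
$y = -215$
$a{\left(u,s \right)} = \sqrt{s^{2} + u^{2}}$
$P = \frac{\sqrt{68129}}{1928}$ ($P = \frac{\sqrt{\left(-148\right)^{2} + \left(-215\right)^{2}}}{49 \cdot 39 + 17} = \frac{\sqrt{21904 + 46225}}{1911 + 17} = \frac{\sqrt{68129}}{1928} \approx 0.13538$)
$P - 29711 = \frac{\sqrt{68129}}{1928} - 29711 = -29711 + \frac{\sqrt{68129}}{1928}$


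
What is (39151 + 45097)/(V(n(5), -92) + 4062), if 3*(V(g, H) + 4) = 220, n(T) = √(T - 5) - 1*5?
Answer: 126372/6197 ≈ 20.392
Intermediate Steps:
n(T) = -5 + √(-5 + T) (n(T) = √(-5 + T) - 5 = -5 + √(-5 + T))
V(g, H) = 208/3 (V(g, H) = -4 + (⅓)*220 = -4 + 220/3 = 208/3)
(39151 + 45097)/(V(n(5), -92) + 4062) = (39151 + 45097)/(208/3 + 4062) = 84248/(12394/3) = 84248*(3/12394) = 126372/6197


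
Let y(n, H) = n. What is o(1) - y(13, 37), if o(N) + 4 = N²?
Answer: -16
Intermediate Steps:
o(N) = -4 + N²
o(1) - y(13, 37) = (-4 + 1²) - 1*13 = (-4 + 1) - 13 = -3 - 13 = -16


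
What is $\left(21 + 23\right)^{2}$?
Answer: $1936$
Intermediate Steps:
$\left(21 + 23\right)^{2} = 44^{2} = 1936$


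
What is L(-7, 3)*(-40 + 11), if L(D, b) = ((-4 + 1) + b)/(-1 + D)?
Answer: 0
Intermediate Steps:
L(D, b) = (-3 + b)/(-1 + D)
L(-7, 3)*(-40 + 11) = ((-3 + 3)/(-1 - 7))*(-40 + 11) = (0/(-8))*(-29) = -⅛*0*(-29) = 0*(-29) = 0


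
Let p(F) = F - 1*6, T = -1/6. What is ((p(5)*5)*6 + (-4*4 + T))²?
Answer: 76729/36 ≈ 2131.4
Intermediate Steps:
T = -⅙ (T = -1*⅙ = -⅙ ≈ -0.16667)
p(F) = -6 + F (p(F) = F - 6 = -6 + F)
((p(5)*5)*6 + (-4*4 + T))² = (((-6 + 5)*5)*6 + (-4*4 - ⅙))² = (-1*5*6 + (-16 - ⅙))² = (-5*6 - 97/6)² = (-30 - 97/6)² = (-277/6)² = 76729/36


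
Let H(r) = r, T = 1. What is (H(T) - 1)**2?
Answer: 0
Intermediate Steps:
(H(T) - 1)**2 = (1 - 1)**2 = 0**2 = 0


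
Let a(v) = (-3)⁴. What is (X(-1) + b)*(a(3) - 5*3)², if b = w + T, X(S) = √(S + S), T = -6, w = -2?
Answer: -34848 + 4356*I*√2 ≈ -34848.0 + 6160.3*I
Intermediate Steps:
a(v) = 81
X(S) = √2*√S (X(S) = √(2*S) = √2*√S)
b = -8 (b = -2 - 6 = -8)
(X(-1) + b)*(a(3) - 5*3)² = (√2*√(-1) - 8)*(81 - 5*3)² = (√2*I - 8)*(81 - 15)² = (I*√2 - 8)*66² = (-8 + I*√2)*4356 = -34848 + 4356*I*√2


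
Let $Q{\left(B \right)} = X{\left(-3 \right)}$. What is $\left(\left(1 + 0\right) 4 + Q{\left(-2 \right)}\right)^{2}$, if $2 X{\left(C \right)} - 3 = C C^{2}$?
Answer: $64$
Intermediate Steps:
$X{\left(C \right)} = \frac{3}{2} + \frac{C^{3}}{2}$ ($X{\left(C \right)} = \frac{3}{2} + \frac{C C^{2}}{2} = \frac{3}{2} + \frac{C^{3}}{2}$)
$Q{\left(B \right)} = -12$ ($Q{\left(B \right)} = \frac{3}{2} + \frac{\left(-3\right)^{3}}{2} = \frac{3}{2} + \frac{1}{2} \left(-27\right) = \frac{3}{2} - \frac{27}{2} = -12$)
$\left(\left(1 + 0\right) 4 + Q{\left(-2 \right)}\right)^{2} = \left(\left(1 + 0\right) 4 - 12\right)^{2} = \left(1 \cdot 4 - 12\right)^{2} = \left(4 - 12\right)^{2} = \left(-8\right)^{2} = 64$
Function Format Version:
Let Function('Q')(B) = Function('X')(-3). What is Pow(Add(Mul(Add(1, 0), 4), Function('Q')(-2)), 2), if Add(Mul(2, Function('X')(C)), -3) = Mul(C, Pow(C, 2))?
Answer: 64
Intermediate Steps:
Function('X')(C) = Add(Rational(3, 2), Mul(Rational(1, 2), Pow(C, 3))) (Function('X')(C) = Add(Rational(3, 2), Mul(Rational(1, 2), Mul(C, Pow(C, 2)))) = Add(Rational(3, 2), Mul(Rational(1, 2), Pow(C, 3))))
Function('Q')(B) = -12 (Function('Q')(B) = Add(Rational(3, 2), Mul(Rational(1, 2), Pow(-3, 3))) = Add(Rational(3, 2), Mul(Rational(1, 2), -27)) = Add(Rational(3, 2), Rational(-27, 2)) = -12)
Pow(Add(Mul(Add(1, 0), 4), Function('Q')(-2)), 2) = Pow(Add(Mul(Add(1, 0), 4), -12), 2) = Pow(Add(Mul(1, 4), -12), 2) = Pow(Add(4, -12), 2) = Pow(-8, 2) = 64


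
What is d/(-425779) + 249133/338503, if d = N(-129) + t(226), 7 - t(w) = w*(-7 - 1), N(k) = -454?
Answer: 105614897024/144127468837 ≈ 0.73279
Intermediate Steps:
t(w) = 7 + 8*w (t(w) = 7 - w*(-7 - 1) = 7 - w*(-8) = 7 - (-8)*w = 7 + 8*w)
d = 1361 (d = -454 + (7 + 8*226) = -454 + (7 + 1808) = -454 + 1815 = 1361)
d/(-425779) + 249133/338503 = 1361/(-425779) + 249133/338503 = 1361*(-1/425779) + 249133*(1/338503) = -1361/425779 + 249133/338503 = 105614897024/144127468837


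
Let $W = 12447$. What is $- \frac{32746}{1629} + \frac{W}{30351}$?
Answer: $- \frac{324532561}{16480593} \approx -19.692$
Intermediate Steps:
$- \frac{32746}{1629} + \frac{W}{30351} = - \frac{32746}{1629} + \frac{12447}{30351} = \left(-32746\right) \frac{1}{1629} + 12447 \cdot \frac{1}{30351} = - \frac{32746}{1629} + \frac{4149}{10117} = - \frac{324532561}{16480593}$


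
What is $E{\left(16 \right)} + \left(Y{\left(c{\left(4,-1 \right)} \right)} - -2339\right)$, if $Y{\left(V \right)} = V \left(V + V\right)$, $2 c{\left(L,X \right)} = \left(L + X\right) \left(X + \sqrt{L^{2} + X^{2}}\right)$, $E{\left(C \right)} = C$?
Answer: $2436 - 9 \sqrt{17} \approx 2398.9$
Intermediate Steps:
$c{\left(L,X \right)} = \frac{\left(L + X\right) \left(X + \sqrt{L^{2} + X^{2}}\right)}{2}$
$Y{\left(V \right)} = 2 V^{2}$ ($Y{\left(V \right)} = V 2 V = 2 V^{2}$)
$E{\left(16 \right)} + \left(Y{\left(c{\left(4,-1 \right)} \right)} - -2339\right) = 16 + \left(2 \left(\frac{\left(-1\right)^{2}}{2} + \frac{1}{2} \cdot 4 \left(-1\right) + \frac{1}{2} \cdot 4 \sqrt{4^{2} + \left(-1\right)^{2}} + \frac{1}{2} \left(-1\right) \sqrt{4^{2} + \left(-1\right)^{2}}\right)^{2} - -2339\right) = 16 + \left(2 \left(\frac{1}{2} \cdot 1 - 2 + \frac{1}{2} \cdot 4 \sqrt{16 + 1} + \frac{1}{2} \left(-1\right) \sqrt{16 + 1}\right)^{2} + 2339\right) = 16 + \left(2 \left(\frac{1}{2} - 2 + \frac{1}{2} \cdot 4 \sqrt{17} + \frac{1}{2} \left(-1\right) \sqrt{17}\right)^{2} + 2339\right) = 16 + \left(2 \left(\frac{1}{2} - 2 + 2 \sqrt{17} - \frac{\sqrt{17}}{2}\right)^{2} + 2339\right) = 16 + \left(2 \left(- \frac{3}{2} + \frac{3 \sqrt{17}}{2}\right)^{2} + 2339\right) = 16 + \left(2339 + 2 \left(- \frac{3}{2} + \frac{3 \sqrt{17}}{2}\right)^{2}\right) = 2355 + 2 \left(- \frac{3}{2} + \frac{3 \sqrt{17}}{2}\right)^{2}$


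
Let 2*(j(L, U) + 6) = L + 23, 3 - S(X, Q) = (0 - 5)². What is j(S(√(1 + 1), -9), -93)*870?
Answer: -4785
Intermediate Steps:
S(X, Q) = -22 (S(X, Q) = 3 - (0 - 5)² = 3 - 1*(-5)² = 3 - 1*25 = 3 - 25 = -22)
j(L, U) = 11/2 + L/2 (j(L, U) = -6 + (L + 23)/2 = -6 + (23 + L)/2 = -6 + (23/2 + L/2) = 11/2 + L/2)
j(S(√(1 + 1), -9), -93)*870 = (11/2 + (½)*(-22))*870 = (11/2 - 11)*870 = -11/2*870 = -4785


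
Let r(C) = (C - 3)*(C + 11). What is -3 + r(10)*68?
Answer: 9993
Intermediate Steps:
r(C) = (-3 + C)*(11 + C)
-3 + r(10)*68 = -3 + (-33 + 10**2 + 8*10)*68 = -3 + (-33 + 100 + 80)*68 = -3 + 147*68 = -3 + 9996 = 9993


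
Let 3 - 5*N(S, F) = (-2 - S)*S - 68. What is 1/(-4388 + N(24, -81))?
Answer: -1/4249 ≈ -0.00023535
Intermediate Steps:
N(S, F) = 71/5 - S*(-2 - S)/5 (N(S, F) = ⅗ - ((-2 - S)*S - 68)/5 = ⅗ - (S*(-2 - S) - 68)/5 = ⅗ - (-68 + S*(-2 - S))/5 = ⅗ + (68/5 - S*(-2 - S)/5) = 71/5 - S*(-2 - S)/5)
1/(-4388 + N(24, -81)) = 1/(-4388 + (71/5 + (⅕)*24² + (⅖)*24)) = 1/(-4388 + (71/5 + (⅕)*576 + 48/5)) = 1/(-4388 + (71/5 + 576/5 + 48/5)) = 1/(-4388 + 139) = 1/(-4249) = -1/4249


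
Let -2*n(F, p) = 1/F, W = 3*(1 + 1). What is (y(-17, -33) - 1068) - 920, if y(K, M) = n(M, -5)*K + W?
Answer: -130829/66 ≈ -1982.3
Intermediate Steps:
W = 6 (W = 3*2 = 6)
n(F, p) = -1/(2*F)
y(K, M) = 6 - K/(2*M) (y(K, M) = (-1/(2*M))*K + 6 = -K/(2*M) + 6 = 6 - K/(2*M))
(y(-17, -33) - 1068) - 920 = ((6 - 1/2*(-17)/(-33)) - 1068) - 920 = ((6 - 1/2*(-17)*(-1/33)) - 1068) - 920 = ((6 - 17/66) - 1068) - 920 = (379/66 - 1068) - 920 = -70109/66 - 920 = -130829/66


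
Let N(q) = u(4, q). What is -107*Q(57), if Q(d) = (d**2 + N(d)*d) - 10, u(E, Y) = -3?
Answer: -328276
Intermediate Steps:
N(q) = -3
Q(d) = -10 + d**2 - 3*d (Q(d) = (d**2 - 3*d) - 10 = -10 + d**2 - 3*d)
-107*Q(57) = -107*(-10 + 57**2 - 3*57) = -107*(-10 + 3249 - 171) = -107*3068 = -328276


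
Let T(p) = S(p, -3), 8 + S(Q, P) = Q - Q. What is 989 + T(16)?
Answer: 981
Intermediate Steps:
S(Q, P) = -8 (S(Q, P) = -8 + (Q - Q) = -8 + 0 = -8)
T(p) = -8
989 + T(16) = 989 - 8 = 981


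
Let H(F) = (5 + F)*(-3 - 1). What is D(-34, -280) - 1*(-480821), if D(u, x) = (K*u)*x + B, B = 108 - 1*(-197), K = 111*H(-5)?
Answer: 481126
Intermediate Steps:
H(F) = -20 - 4*F (H(F) = (5 + F)*(-4) = -20 - 4*F)
K = 0 (K = 111*(-20 - 4*(-5)) = 111*(-20 + 20) = 111*0 = 0)
B = 305 (B = 108 + 197 = 305)
D(u, x) = 305 (D(u, x) = (0*u)*x + 305 = 0*x + 305 = 0 + 305 = 305)
D(-34, -280) - 1*(-480821) = 305 - 1*(-480821) = 305 + 480821 = 481126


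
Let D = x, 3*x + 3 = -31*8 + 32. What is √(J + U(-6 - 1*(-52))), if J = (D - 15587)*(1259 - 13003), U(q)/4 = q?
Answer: 2*√45977806 ≈ 13561.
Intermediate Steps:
U(q) = 4*q
x = -73 (x = -1 + (-31*8 + 32)/3 = -1 + (-248 + 32)/3 = -1 + (⅓)*(-216) = -1 - 72 = -73)
D = -73
J = 183911040 (J = (-73 - 15587)*(1259 - 13003) = -15660*(-11744) = 183911040)
√(J + U(-6 - 1*(-52))) = √(183911040 + 4*(-6 - 1*(-52))) = √(183911040 + 4*(-6 + 52)) = √(183911040 + 4*46) = √(183911040 + 184) = √183911224 = 2*√45977806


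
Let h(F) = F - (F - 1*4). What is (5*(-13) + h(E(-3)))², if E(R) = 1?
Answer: 3721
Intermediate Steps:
h(F) = 4 (h(F) = F - (F - 4) = F - (-4 + F) = F + (4 - F) = 4)
(5*(-13) + h(E(-3)))² = (5*(-13) + 4)² = (-65 + 4)² = (-61)² = 3721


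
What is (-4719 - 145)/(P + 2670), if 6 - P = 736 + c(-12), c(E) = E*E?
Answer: -1216/449 ≈ -2.7082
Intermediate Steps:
c(E) = E**2
P = -874 (P = 6 - (736 + (-12)**2) = 6 - (736 + 144) = 6 - 1*880 = 6 - 880 = -874)
(-4719 - 145)/(P + 2670) = (-4719 - 145)/(-874 + 2670) = -4864/1796 = -4864*1/1796 = -1216/449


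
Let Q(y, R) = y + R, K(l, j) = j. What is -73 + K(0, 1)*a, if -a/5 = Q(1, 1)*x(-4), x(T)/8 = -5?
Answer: 327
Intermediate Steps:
x(T) = -40 (x(T) = 8*(-5) = -40)
Q(y, R) = R + y
a = 400 (a = -5*(1 + 1)*(-40) = -10*(-40) = -5*(-80) = 400)
-73 + K(0, 1)*a = -73 + 1*400 = -73 + 400 = 327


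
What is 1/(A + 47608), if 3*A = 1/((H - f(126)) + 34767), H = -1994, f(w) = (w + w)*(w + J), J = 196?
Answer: 145113/6908539703 ≈ 2.1005e-5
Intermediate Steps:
f(w) = 2*w*(196 + w) (f(w) = (w + w)*(w + 196) = (2*w)*(196 + w) = 2*w*(196 + w))
A = -1/145113 (A = 1/(3*((-1994 - 2*126*(196 + 126)) + 34767)) = 1/(3*((-1994 - 2*126*322) + 34767)) = 1/(3*((-1994 - 1*81144) + 34767)) = 1/(3*((-1994 - 81144) + 34767)) = 1/(3*(-83138 + 34767)) = (1/3)/(-48371) = (1/3)*(-1/48371) = -1/145113 ≈ -6.8912e-6)
1/(A + 47608) = 1/(-1/145113 + 47608) = 1/(6908539703/145113) = 145113/6908539703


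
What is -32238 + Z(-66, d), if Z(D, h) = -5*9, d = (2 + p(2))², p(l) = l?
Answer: -32283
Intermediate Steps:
d = 16 (d = (2 + 2)² = 4² = 16)
Z(D, h) = -45
-32238 + Z(-66, d) = -32238 - 45 = -32283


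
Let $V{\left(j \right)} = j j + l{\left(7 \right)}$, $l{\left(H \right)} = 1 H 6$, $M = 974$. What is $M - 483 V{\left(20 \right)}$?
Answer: $-212512$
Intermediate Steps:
$l{\left(H \right)} = 6 H$ ($l{\left(H \right)} = H 6 = 6 H$)
$V{\left(j \right)} = 42 + j^{2}$ ($V{\left(j \right)} = j j + 6 \cdot 7 = j^{2} + 42 = 42 + j^{2}$)
$M - 483 V{\left(20 \right)} = 974 - 483 \left(42 + 20^{2}\right) = 974 - 483 \left(42 + 400\right) = 974 - 213486 = -212512$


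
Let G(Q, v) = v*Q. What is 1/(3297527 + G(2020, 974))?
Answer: 1/5265007 ≈ 1.8993e-7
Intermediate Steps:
G(Q, v) = Q*v
1/(3297527 + G(2020, 974)) = 1/(3297527 + 2020*974) = 1/(3297527 + 1967480) = 1/5265007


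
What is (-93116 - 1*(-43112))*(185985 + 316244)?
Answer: -25113458916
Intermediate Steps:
(-93116 - 1*(-43112))*(185985 + 316244) = (-93116 + 43112)*502229 = -50004*502229 = -25113458916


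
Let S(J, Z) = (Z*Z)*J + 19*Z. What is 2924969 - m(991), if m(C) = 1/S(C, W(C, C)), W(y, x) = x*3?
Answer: 25620496472205293/8759236926 ≈ 2.9250e+6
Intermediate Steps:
W(y, x) = 3*x
S(J, Z) = 19*Z + J*Z² (S(J, Z) = Z²*J + 19*Z = J*Z² + 19*Z = 19*Z + J*Z²)
m(C) = 1/(3*C*(19 + 3*C²)) (m(C) = 1/((3*C)*(19 + C*(3*C))) = 1/((3*C)*(19 + 3*C²)) = 1/(3*C*(19 + 3*C²)))
2924969 - m(991) = 2924969 - 1/(9*991³ + 57*991) = 2924969 - 1/(9*973242271 + 56487) = 2924969 - 1/(8759180439 + 56487) = 2924969 - 1/8759236926 = 25620496472205293/8759236926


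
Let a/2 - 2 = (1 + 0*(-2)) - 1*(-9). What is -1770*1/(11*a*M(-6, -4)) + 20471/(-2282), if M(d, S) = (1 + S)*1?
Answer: -1014491/150612 ≈ -6.7358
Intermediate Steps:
M(d, S) = 1 + S
a = 24 (a = 4 + 2*((1 + 0*(-2)) - 1*(-9)) = 4 + 2*((1 + 0) + 9) = 4 + 2*(1 + 9) = 4 + 2*10 = 4 + 20 = 24)
-1770*1/(11*a*M(-6, -4)) + 20471/(-2282) = -1770*1/(264*(1 - 4)) + 20471/(-2282) = -1770/(264*(-3)) + 20471*(-1/2282) = -1770/(-792) - 20471/2282 = -1770*(-1/792) - 20471/2282 = 295/132 - 20471/2282 = -1014491/150612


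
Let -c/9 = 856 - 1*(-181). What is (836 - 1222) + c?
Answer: -9719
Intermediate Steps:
c = -9333 (c = -9*(856 - 1*(-181)) = -9*(856 + 181) = -9*1037 = -9333)
(836 - 1222) + c = (836 - 1222) - 9333 = -386 - 9333 = -9719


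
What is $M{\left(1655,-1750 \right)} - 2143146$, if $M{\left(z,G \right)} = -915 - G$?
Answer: $-2142311$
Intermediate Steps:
$M{\left(1655,-1750 \right)} - 2143146 = \left(-915 - -1750\right) - 2143146 = \left(-915 + 1750\right) - 2143146 = 835 - 2143146 = -2142311$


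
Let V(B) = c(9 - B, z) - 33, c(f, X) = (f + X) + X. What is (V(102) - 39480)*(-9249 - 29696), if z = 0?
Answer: 1542455670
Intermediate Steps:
c(f, X) = f + 2*X (c(f, X) = (X + f) + X = f + 2*X)
V(B) = -24 - B (V(B) = ((9 - B) + 2*0) - 33 = ((9 - B) + 0) - 33 = (9 - B) - 33 = -24 - B)
(V(102) - 39480)*(-9249 - 29696) = ((-24 - 1*102) - 39480)*(-9249 - 29696) = ((-24 - 102) - 39480)*(-38945) = (-126 - 39480)*(-38945) = -39606*(-38945) = 1542455670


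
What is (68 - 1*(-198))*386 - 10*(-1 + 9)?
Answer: 102596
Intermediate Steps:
(68 - 1*(-198))*386 - 10*(-1 + 9) = (68 + 198)*386 - 10*8 = 266*386 - 80 = 102676 - 80 = 102596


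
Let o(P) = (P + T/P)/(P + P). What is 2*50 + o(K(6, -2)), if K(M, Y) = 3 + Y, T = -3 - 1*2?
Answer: 98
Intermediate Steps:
T = -5 (T = -3 - 2 = -5)
o(P) = (P - 5/P)/(2*P) (o(P) = (P - 5/P)/(P + P) = (P - 5/P)/((2*P)) = (P - 5/P)*(1/(2*P)) = (P - 5/P)/(2*P))
2*50 + o(K(6, -2)) = 2*50 + (-5 + (3 - 2)²)/(2*(3 - 2)²) = 100 + (½)*(-5 + 1²)/1² = 100 + (½)*1*(-5 + 1) = 100 + (½)*1*(-4) = 100 - 2 = 98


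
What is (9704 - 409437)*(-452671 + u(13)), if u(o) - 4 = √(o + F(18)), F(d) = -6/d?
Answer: 180945937911 - 399733*√114/3 ≈ 1.8094e+11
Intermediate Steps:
u(o) = 4 + √(-⅓ + o) (u(o) = 4 + √(o - 6/18) = 4 + √(o - 6*1/18) = 4 + √(o - ⅓) = 4 + √(-⅓ + o))
(9704 - 409437)*(-452671 + u(13)) = (9704 - 409437)*(-452671 + (4 + √(-3 + 9*13)/3)) = -399733*(-452671 + (4 + √(-3 + 117)/3)) = -399733*(-452671 + (4 + √114/3)) = -399733*(-452667 + √114/3) = 180945937911 - 399733*√114/3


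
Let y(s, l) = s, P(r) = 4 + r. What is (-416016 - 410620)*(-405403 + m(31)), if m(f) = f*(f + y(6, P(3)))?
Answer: 334172562816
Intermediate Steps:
m(f) = f*(6 + f) (m(f) = f*(f + 6) = f*(6 + f))
(-416016 - 410620)*(-405403 + m(31)) = (-416016 - 410620)*(-405403 + 31*(6 + 31)) = -826636*(-405403 + 31*37) = -826636*(-405403 + 1147) = -826636*(-404256) = 334172562816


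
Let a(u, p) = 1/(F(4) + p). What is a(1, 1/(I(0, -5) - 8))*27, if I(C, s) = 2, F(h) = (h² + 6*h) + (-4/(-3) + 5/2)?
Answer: 81/131 ≈ 0.61832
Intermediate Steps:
F(h) = 23/6 + h² + 6*h (F(h) = (h² + 6*h) + (-4*(-⅓) + 5*(½)) = (h² + 6*h) + (4/3 + 5/2) = (h² + 6*h) + 23/6 = 23/6 + h² + 6*h)
a(u, p) = 1/(263/6 + p) (a(u, p) = 1/((23/6 + 4² + 6*4) + p) = 1/((23/6 + 16 + 24) + p) = 1/(263/6 + p))
a(1, 1/(I(0, -5) - 8))*27 = (6/(263 + 6/(2 - 8)))*27 = (6/(263 + 6/(-6)))*27 = (6/(263 + 6*(-⅙)))*27 = (6/(263 - 1))*27 = (6/262)*27 = (6*(1/262))*27 = (3/131)*27 = 81/131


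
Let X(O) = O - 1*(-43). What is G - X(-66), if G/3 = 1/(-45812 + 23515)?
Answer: 512828/22297 ≈ 23.000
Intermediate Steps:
G = -3/22297 (G = 3/(-45812 + 23515) = 3/(-22297) = 3*(-1/22297) = -3/22297 ≈ -0.00013455)
X(O) = 43 + O (X(O) = O + 43 = 43 + O)
G - X(-66) = -3/22297 - (43 - 66) = -3/22297 - 1*(-23) = -3/22297 + 23 = 512828/22297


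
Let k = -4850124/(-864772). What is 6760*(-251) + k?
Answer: -366826422149/216193 ≈ -1.6968e+6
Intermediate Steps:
k = 1212531/216193 (k = -4850124*(-1/864772) = 1212531/216193 ≈ 5.6086)
6760*(-251) + k = 6760*(-251) + 1212531/216193 = -1696760 + 1212531/216193 = -366826422149/216193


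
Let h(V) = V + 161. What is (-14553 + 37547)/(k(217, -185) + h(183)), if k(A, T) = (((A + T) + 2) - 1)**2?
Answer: 22994/1433 ≈ 16.046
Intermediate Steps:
k(A, T) = (1 + A + T)**2 (k(A, T) = ((2 + A + T) - 1)**2 = (1 + A + T)**2)
h(V) = 161 + V
(-14553 + 37547)/(k(217, -185) + h(183)) = (-14553 + 37547)/((1 + 217 - 185)**2 + (161 + 183)) = 22994/(33**2 + 344) = 22994/(1089 + 344) = 22994/1433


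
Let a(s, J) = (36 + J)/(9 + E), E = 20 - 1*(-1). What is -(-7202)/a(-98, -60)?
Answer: -18005/2 ≈ -9002.5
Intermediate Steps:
E = 21 (E = 20 + 1 = 21)
a(s, J) = 6/5 + J/30 (a(s, J) = (36 + J)/(9 + 21) = (36 + J)/30 = (36 + J)*(1/30) = 6/5 + J/30)
-(-7202)/a(-98, -60) = -(-7202)/(6/5 + (1/30)*(-60)) = -(-7202)/(6/5 - 2) = -(-7202)/(-⅘) = -(-7202)*(-5)/4 = -1*18005/2 = -18005/2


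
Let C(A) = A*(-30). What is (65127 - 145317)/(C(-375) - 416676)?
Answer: 13365/67571 ≈ 0.19779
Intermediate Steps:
C(A) = -30*A
(65127 - 145317)/(C(-375) - 416676) = (65127 - 145317)/(-30*(-375) - 416676) = -80190/(11250 - 416676) = -80190/(-405426) = -80190*(-1/405426) = 13365/67571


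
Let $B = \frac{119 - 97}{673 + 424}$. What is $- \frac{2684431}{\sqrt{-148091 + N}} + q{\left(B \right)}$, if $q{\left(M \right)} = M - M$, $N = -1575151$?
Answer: $\frac{2684431 i \sqrt{1723242}}{1723242} \approx 2044.9 i$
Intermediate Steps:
$B = \frac{22}{1097} \approx 0.020055$
$q{\left(M \right)} = 0$
$- \frac{2684431}{\sqrt{-148091 + N}} + q{\left(B \right)} = - \frac{2684431}{\sqrt{-148091 - 1575151}} + 0 = - \frac{2684431}{\sqrt{-1723242}} + 0 = - \frac{2684431}{i \sqrt{1723242}} + 0 = - 2684431 \left(- \frac{i \sqrt{1723242}}{1723242}\right) + 0 = \frac{2684431 i \sqrt{1723242}}{1723242} + 0 = \frac{2684431 i \sqrt{1723242}}{1723242}$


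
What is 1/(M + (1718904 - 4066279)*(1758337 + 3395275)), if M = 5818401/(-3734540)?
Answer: -3734540/45178448150767808401 ≈ -8.2662e-14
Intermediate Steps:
M = -5818401/3734540 (M = 5818401*(-1/3734540) = -5818401/3734540 ≈ -1.5580)
1/(M + (1718904 - 4066279)*(1758337 + 3395275)) = 1/(-5818401/3734540 + (1718904 - 4066279)*(1758337 + 3395275)) = 1/(-5818401/3734540 - 2347375*5153612) = 1/(-5818401/3734540 - 12097459968500) = 1/(-45178448150767808401/3734540) = -3734540/45178448150767808401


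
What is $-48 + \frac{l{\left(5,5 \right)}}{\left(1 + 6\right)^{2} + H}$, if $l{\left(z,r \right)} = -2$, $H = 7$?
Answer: $- \frac{1345}{28} \approx -48.036$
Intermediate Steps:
$-48 + \frac{l{\left(5,5 \right)}}{\left(1 + 6\right)^{2} + H} = -48 - \frac{2}{\left(1 + 6\right)^{2} + 7} = -48 - \frac{2}{7^{2} + 7} = -48 - \frac{2}{49 + 7} = -48 - \frac{2}{56} = -48 - \frac{1}{28} = - \frac{1345}{28}$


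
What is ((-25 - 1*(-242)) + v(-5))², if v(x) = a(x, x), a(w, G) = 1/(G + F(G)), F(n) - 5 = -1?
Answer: 46656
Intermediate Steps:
F(n) = 4 (F(n) = 5 - 1 = 4)
a(w, G) = 1/(4 + G) (a(w, G) = 1/(G + 4) = 1/(4 + G))
v(x) = 1/(4 + x)
((-25 - 1*(-242)) + v(-5))² = ((-25 - 1*(-242)) + 1/(4 - 5))² = ((-25 + 242) + 1/(-1))² = (217 - 1)² = 216² = 46656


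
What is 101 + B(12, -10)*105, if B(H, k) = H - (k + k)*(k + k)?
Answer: -40639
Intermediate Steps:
B(H, k) = H - 4*k² (B(H, k) = H - 2*k*2*k = H - 4*k²)
101 + B(12, -10)*105 = 101 + (12 - 4*(-10)²)*105 = 101 + (12 - 4*100)*105 = 101 + (12 - 400)*105 = 101 - 388*105 = 101 - 40740 = -40639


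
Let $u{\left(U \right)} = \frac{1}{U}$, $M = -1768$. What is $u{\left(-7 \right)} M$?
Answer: $\frac{1768}{7} \approx 252.57$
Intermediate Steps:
$u{\left(-7 \right)} M = \frac{1}{-7} \left(-1768\right) = \left(- \frac{1}{7}\right) \left(-1768\right) = \frac{1768}{7}$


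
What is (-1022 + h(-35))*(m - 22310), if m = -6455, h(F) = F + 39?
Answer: 29282770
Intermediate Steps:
h(F) = 39 + F
(-1022 + h(-35))*(m - 22310) = (-1022 + (39 - 35))*(-6455 - 22310) = (-1022 + 4)*(-28765) = -1018*(-28765) = 29282770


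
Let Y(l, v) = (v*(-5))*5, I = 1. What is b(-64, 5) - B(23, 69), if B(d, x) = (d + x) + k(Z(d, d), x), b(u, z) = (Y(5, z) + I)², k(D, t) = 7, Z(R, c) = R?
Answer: 15277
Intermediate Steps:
Y(l, v) = -25*v (Y(l, v) = -5*v*5 = -25*v)
b(u, z) = (1 - 25*z)² (b(u, z) = (-25*z + 1)² = (1 - 25*z)²)
B(d, x) = 7 + d + x (B(d, x) = (d + x) + 7 = 7 + d + x)
b(-64, 5) - B(23, 69) = (-1 + 25*5)² - (7 + 23 + 69) = (-1 + 125)² - 1*99 = 124² - 99 = 15376 - 99 = 15277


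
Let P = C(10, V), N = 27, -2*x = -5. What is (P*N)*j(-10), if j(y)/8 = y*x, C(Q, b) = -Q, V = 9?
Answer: 54000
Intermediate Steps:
x = 5/2 (x = -½*(-5) = 5/2 ≈ 2.5000)
P = -10 (P = -1*10 = -10)
j(y) = 20*y (j(y) = 8*(y*(5/2)) = 8*(5*y/2) = 20*y)
(P*N)*j(-10) = (-10*27)*(20*(-10)) = -270*(-200) = 54000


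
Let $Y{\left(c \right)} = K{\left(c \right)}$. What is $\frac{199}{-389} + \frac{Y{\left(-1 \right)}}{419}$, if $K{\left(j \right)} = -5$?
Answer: $- \frac{85326}{162991} \approx -0.5235$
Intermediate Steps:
$Y{\left(c \right)} = -5$
$\frac{199}{-389} + \frac{Y{\left(-1 \right)}}{419} = \frac{199}{-389} - \frac{5}{419} = 199 \left(- \frac{1}{389}\right) - \frac{5}{419} = - \frac{199}{389} - \frac{5}{419} = - \frac{85326}{162991}$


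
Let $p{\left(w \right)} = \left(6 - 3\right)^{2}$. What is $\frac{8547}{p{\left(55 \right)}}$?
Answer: $\frac{2849}{3} \approx 949.67$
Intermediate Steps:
$p{\left(w \right)} = 9$ ($p{\left(w \right)} = 3^{2} = 9$)
$\frac{8547}{p{\left(55 \right)}} = \frac{8547}{9} = 8547 \cdot \frac{1}{9} = \frac{2849}{3}$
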